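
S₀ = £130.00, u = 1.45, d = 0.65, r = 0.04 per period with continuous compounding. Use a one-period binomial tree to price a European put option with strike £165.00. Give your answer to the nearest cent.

£39.56

Risk-neutral probability p = (e^0.04 − 0.65)/(1.45 − 0.65) = 0.3908/0.8000 = 0.4885
Terminal stock prices: S_u = 188.5, S_d = 84.5
Terminal payoffs (K − S): max(-23.5, 0) = 0, max(80.5, 0) = 80.5
Node 0 (S = 130): V_0 = e^(−0.04)·[0.4885·0.0000 + 0.5115·80.5000] = 39.5602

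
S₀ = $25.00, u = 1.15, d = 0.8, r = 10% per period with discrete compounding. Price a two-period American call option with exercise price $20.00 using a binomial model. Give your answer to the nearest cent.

$8.54

Risk-neutral probability p = (1 + 0.1 − 0.8)/(1.15 − 0.8) = 0.3000/0.3500 = 0.8571
Terminal stock prices: S_uu = 33.06, S_ud = 23, S_dd = 16
Terminal payoffs (S − K): max(13.06, 0) = 13.06, max(3, 0) = 3, max(-4, 0) = 0
Node u (S = 28.75): continuation = 1/1.1·[0.8571·13.0625 + 0.1429·3.0000] = 10.5682; exercise value = 8.7500 ≤ continuation, so V_u = 10.5682
Node d (S = 20): continuation = 1/1.1·[0.8571·3.0000 + 0.1429·0.0000] = 2.3377; exercise value = 0.0000 ≤ continuation, so V_d = 2.3377
Node 0 (S = 25): continuation = 1/1.1·[0.8571·10.5682 + 0.1429·2.3377] = 8.5385; exercise value = 5.0000 ≤ continuation, so V_0 = 8.5385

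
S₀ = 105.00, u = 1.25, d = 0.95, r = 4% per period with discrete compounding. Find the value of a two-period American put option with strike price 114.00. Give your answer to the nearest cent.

Risk-neutral probability p = (1 + 0.04 − 0.95)/(1.25 − 0.95) = 0.0900/0.3000 = 0.3000
Terminal stock prices: S_uu = 164.1, S_ud = 124.7, S_dd = 94.76
Terminal payoffs (K − S): max(-50.06, 0) = 0, max(-10.69, 0) = 0, max(19.24, 0) = 19.24
Node u (S = 131.2): continuation = 1/1.04·[0.3000·0.0000 + 0.7000·0.0000] = 0.0000; exercise value = 0.0000 ≤ continuation, so V_u = 0.0000
Node d (S = 99.75): continuation = 1/1.04·[0.3000·0.0000 + 0.7000·19.2375] = 12.9483; exercise value = 14.2500 > continuation, so V_d = 14.2500 (exercise)
Node 0 (S = 105): continuation = 1/1.04·[0.3000·0.0000 + 0.7000·14.2500] = 9.5913; exercise value = 9.0000 ≤ continuation, so V_0 = 9.5913

9.59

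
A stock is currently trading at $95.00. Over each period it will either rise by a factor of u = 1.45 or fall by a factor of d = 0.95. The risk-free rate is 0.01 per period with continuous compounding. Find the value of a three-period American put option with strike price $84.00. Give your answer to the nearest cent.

$1.69

Risk-neutral probability p = (e^0.01 − 0.95)/(1.45 − 0.95) = 0.0601/0.5000 = 0.1201
Terminal stock prices: S_uuu = 289.6, S_uud = 189.8, S_udd = 124.3, S_ddd = 81.45
Terminal payoffs (K − S): max(-205.6, 0) = 0, max(-105.8, 0) = 0, max(-40.32, 0) = 0, max(2.549, 0) = 2.549
Node uu (S = 199.7): continuation = e^(−0.01)·[0.1201·0.0000 + 0.8799·0.0000] = 0.0000; exercise value = 0.0000 ≤ continuation, so V_uu = 0.0000
Node ud (S = 130.9): continuation = e^(−0.01)·[0.1201·0.0000 + 0.8799·0.0000] = 0.0000; exercise value = 0.0000 ≤ continuation, so V_ud = 0.0000
Node dd (S = 85.74): continuation = e^(−0.01)·[0.1201·0.0000 + 0.8799·2.5494] = 2.2209; exercise value = 0.0000 ≤ continuation, so V_dd = 2.2209
Node u (S = 137.8): continuation = e^(−0.01)·[0.1201·0.0000 + 0.8799·0.0000] = 0.0000; exercise value = 0.0000 ≤ continuation, so V_u = 0.0000
Node d (S = 90.25): continuation = e^(−0.01)·[0.1201·0.0000 + 0.8799·2.2209] = 1.9347; exercise value = 0.0000 ≤ continuation, so V_d = 1.9347
Node 0 (S = 95): continuation = e^(−0.01)·[0.1201·0.0000 + 0.8799·1.9347] = 1.6854; exercise value = 0.0000 ≤ continuation, so V_0 = 1.6854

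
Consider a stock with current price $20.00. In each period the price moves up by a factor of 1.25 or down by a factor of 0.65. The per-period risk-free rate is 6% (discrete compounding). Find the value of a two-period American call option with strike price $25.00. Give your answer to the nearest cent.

$2.60

Risk-neutral probability p = (1 + 0.06 − 0.65)/(1.25 − 0.65) = 0.4100/0.6000 = 0.6833
Terminal stock prices: S_uu = 31.25, S_ud = 16.25, S_dd = 8.45
Terminal payoffs (S − K): max(6.25, 0) = 6.25, max(-8.75, 0) = 0, max(-16.55, 0) = 0
Node u (S = 25): continuation = 1/1.06·[0.6833·6.2500 + 0.3167·0.0000] = 4.0291; exercise value = 0.0000 ≤ continuation, so V_u = 4.0291
Node d (S = 13): continuation = 1/1.06·[0.6833·0.0000 + 0.3167·0.0000] = 0.0000; exercise value = 0.0000 ≤ continuation, so V_d = 0.0000
Node 0 (S = 20): continuation = 1/1.06·[0.6833·4.0291 + 0.3167·0.0000] = 2.5974; exercise value = 0.0000 ≤ continuation, so V_0 = 2.5974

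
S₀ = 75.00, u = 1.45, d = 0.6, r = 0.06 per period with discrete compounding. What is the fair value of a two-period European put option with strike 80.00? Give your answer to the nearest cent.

Risk-neutral probability p = (1 + 0.06 − 0.6)/(1.45 − 0.6) = 0.4600/0.8500 = 0.5412
Terminal stock prices: S_uu = 157.7, S_ud = 65.25, S_dd = 27
Terminal payoffs (K − S): max(-77.69, 0) = 0, max(14.75, 0) = 14.75, max(53, 0) = 53
Node u (S = 108.8): V_u = 1/1.06·[0.5412·0.0000 + 0.4588·14.7500] = 6.3846
Node d (S = 45): V_d = 1/1.06·[0.5412·14.7500 + 0.4588·53.0000] = 30.4717
Node 0 (S = 75): V_0 = 1/1.06·[0.5412·6.3846 + 0.4588·30.4717] = 16.4494

16.45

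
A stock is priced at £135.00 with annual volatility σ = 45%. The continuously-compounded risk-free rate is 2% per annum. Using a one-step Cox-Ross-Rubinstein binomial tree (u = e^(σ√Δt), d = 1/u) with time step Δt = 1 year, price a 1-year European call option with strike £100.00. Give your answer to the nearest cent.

£45.02

CRR parameters: u = e^(σ√Δt) = e^(0.45·√1) = 1.5683, d = 1/u = 0.6376
Per-period rate: rΔt = 0.02·1 = 0.02, so R = e^0.02 = 1.0202
Risk-neutral probability p = (e^0.02 − 0.6376)/(1.5683 − 0.6376) = 0.3826/0.9307 = 0.4111
Terminal stock prices: S_u = 211.7, S_d = 86.08
Terminal payoffs (S − K): max(111.7, 0) = 111.7, max(-13.92, 0) = 0
Node 0 (S = 135): V_0 = e^(−0.02)·[0.4111·111.7221 + 0.5889·0.0000] = 45.0159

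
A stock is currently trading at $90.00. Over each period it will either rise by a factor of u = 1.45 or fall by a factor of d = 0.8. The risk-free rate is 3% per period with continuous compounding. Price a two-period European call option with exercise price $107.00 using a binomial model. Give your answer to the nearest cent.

Risk-neutral probability p = (e^0.03 − 0.8)/(1.45 − 0.8) = 0.2305/0.6500 = 0.3545
Terminal stock prices: S_uu = 189.2, S_ud = 104.4, S_dd = 57.6
Terminal payoffs (S − K): max(82.22, 0) = 82.22, max(-2.6, 0) = 0, max(-49.4, 0) = 0
Node u (S = 130.5): V_u = e^(−0.03)·[0.3545·82.2250 + 0.6455·0.0000] = 28.2909
Node d (S = 72): V_d = e^(−0.03)·[0.3545·0.0000 + 0.6455·0.0000] = 0.0000
Node 0 (S = 90): V_0 = e^(−0.03)·[0.3545·28.2909 + 0.6455·0.0000] = 9.7340

$9.73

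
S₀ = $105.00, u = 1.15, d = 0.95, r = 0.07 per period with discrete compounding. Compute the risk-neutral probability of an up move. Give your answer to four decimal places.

Risk-neutral probability p = (1 + 0.07 − 0.95)/(1.15 − 0.95) = 0.1200/0.2000 = 0.6000

p = 0.6000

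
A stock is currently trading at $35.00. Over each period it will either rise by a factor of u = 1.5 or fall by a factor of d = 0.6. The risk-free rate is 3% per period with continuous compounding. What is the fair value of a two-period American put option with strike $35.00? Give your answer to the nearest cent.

Risk-neutral probability p = (e^0.03 − 0.6)/(1.5 − 0.6) = 0.4305/0.9000 = 0.4783
Terminal stock prices: S_uu = 78.75, S_ud = 31.5, S_dd = 12.6
Terminal payoffs (K − S): max(-43.75, 0) = 0, max(3.5, 0) = 3.5, max(22.4, 0) = 22.4
Node u (S = 52.5): continuation = e^(−0.03)·[0.4783·0.0000 + 0.5217·3.5000] = 1.7720; exercise value = 0.0000 ≤ continuation, so V_u = 1.7720
Node d (S = 21): continuation = e^(−0.03)·[0.4783·3.5000 + 0.5217·22.4000] = 12.9656; exercise value = 14.0000 > continuation, so V_d = 14.0000 (exercise)
Node 0 (S = 35): continuation = e^(−0.03)·[0.4783·1.7720 + 0.5217·14.0000] = 7.9107; exercise value = 0.0000 ≤ continuation, so V_0 = 7.9107

$7.91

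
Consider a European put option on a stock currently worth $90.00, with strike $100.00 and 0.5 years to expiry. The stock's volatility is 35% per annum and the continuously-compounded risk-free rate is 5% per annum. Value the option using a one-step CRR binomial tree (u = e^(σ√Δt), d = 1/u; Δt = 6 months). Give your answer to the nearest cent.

CRR parameters: u = e^(σ√Δt) = e^(0.35·√0.5) = 1.2808, d = 1/u = 0.7808
Per-period rate: rΔt = 0.05·0.5 = 0.025, so R = e^0.025 = 1.0253
Risk-neutral probability p = (e^0.025 − 0.7808)/(1.2808 − 0.7808) = 0.2446/0.5000 = 0.4891
Terminal stock prices: S_u = 115.3, S_d = 70.27
Terminal payoffs (K − S): max(-15.27, 0) = 0, max(29.73, 0) = 29.73
Node 0 (S = 90): V_0 = e^(−0.025)·[0.4891·0.0000 + 0.5109·29.7316] = 14.8158

$14.82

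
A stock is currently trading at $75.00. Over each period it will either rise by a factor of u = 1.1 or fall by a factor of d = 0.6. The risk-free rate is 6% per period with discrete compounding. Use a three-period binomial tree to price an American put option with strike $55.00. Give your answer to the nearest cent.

Risk-neutral probability p = (1 + 0.06 − 0.6)/(1.1 − 0.6) = 0.4600/0.5000 = 0.9200
Terminal stock prices: S_uuu = 99.83, S_uud = 54.45, S_udd = 29.7, S_ddd = 16.2
Terminal payoffs (K − S): max(-44.83, 0) = 0, max(0.55, 0) = 0.55, max(25.3, 0) = 25.3, max(38.8, 0) = 38.8
Node uu (S = 90.75): continuation = 1/1.06·[0.9200·0.0000 + 0.0800·0.5500] = 0.0415; exercise value = 0.0000 ≤ continuation, so V_uu = 0.0415
Node ud (S = 49.5): continuation = 1/1.06·[0.9200·0.5500 + 0.0800·25.3000] = 2.3868; exercise value = 5.5000 > continuation, so V_ud = 5.5000 (exercise)
Node dd (S = 27): continuation = 1/1.06·[0.9200·25.3000 + 0.0800·38.8000] = 24.8868; exercise value = 28.0000 > continuation, so V_dd = 28.0000 (exercise)
Node u (S = 82.5): continuation = 1/1.06·[0.9200·0.0415 + 0.0800·5.5000] = 0.4511; exercise value = 0.0000 ≤ continuation, so V_u = 0.4511
Node d (S = 45): continuation = 1/1.06·[0.9200·5.5000 + 0.0800·28.0000] = 6.8868; exercise value = 10.0000 > continuation, so V_d = 10.0000 (exercise)
Node 0 (S = 75): continuation = 1/1.06·[0.9200·0.4511 + 0.0800·10.0000] = 1.1463; exercise value = 0.0000 ≤ continuation, so V_0 = 1.1463

$1.15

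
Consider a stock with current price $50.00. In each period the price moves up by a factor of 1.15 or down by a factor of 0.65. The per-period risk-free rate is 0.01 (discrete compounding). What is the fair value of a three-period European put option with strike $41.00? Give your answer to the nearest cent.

Risk-neutral probability p = (1 + 0.01 − 0.65)/(1.15 − 0.65) = 0.3600/0.5000 = 0.7200
Terminal stock prices: S_uuu = 76.04, S_uud = 42.98, S_udd = 24.29, S_ddd = 13.73
Terminal payoffs (K − S): max(-35.04, 0) = 0, max(-1.981, 0) = 0, max(16.71, 0) = 16.71, max(27.27, 0) = 27.27
Node uu (S = 66.12): V_uu = 1/1.01·[0.7200·0.0000 + 0.2800·0.0000] = 0.0000
Node ud (S = 37.38): V_ud = 1/1.01·[0.7200·0.0000 + 0.2800·16.7063] = 4.6314
Node dd (S = 21.13): V_dd = 1/1.01·[0.7200·16.7063 + 0.2800·27.2687] = 19.4691
Node u (S = 57.5): V_u = 1/1.01·[0.7200·0.0000 + 0.2800·4.6314] = 1.2840
Node d (S = 32.5): V_d = 1/1.01·[0.7200·4.6314 + 0.2800·19.4691] = 8.6990
Node 0 (S = 50): V_0 = 1/1.01·[0.7200·1.2840 + 0.2800·8.6990] = 3.3269

$3.33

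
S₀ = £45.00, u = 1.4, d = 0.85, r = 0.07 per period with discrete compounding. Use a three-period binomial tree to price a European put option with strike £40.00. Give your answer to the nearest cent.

Risk-neutral probability p = (1 + 0.07 − 0.85)/(1.4 − 0.85) = 0.2200/0.5500 = 0.4000
Terminal stock prices: S_uuu = 123.5, S_uud = 74.97, S_udd = 45.52, S_ddd = 27.64
Terminal payoffs (K − S): max(-83.48, 0) = 0, max(-34.97, 0) = 0, max(-5.517, 0) = 0, max(12.36, 0) = 12.36
Node uu (S = 88.2): V_uu = 1/1.07·[0.4000·0.0000 + 0.6000·0.0000] = 0.0000
Node ud (S = 53.55): V_ud = 1/1.07·[0.4000·0.0000 + 0.6000·0.0000] = 0.0000
Node dd (S = 32.51): V_dd = 1/1.07·[0.4000·0.0000 + 0.6000·12.3644] = 6.9333
Node u (S = 63): V_u = 1/1.07·[0.4000·0.0000 + 0.6000·0.0000] = 0.0000
Node d (S = 38.25): V_d = 1/1.07·[0.4000·0.0000 + 0.6000·6.9333] = 3.8878
Node 0 (S = 45): V_0 = 1/1.07·[0.4000·0.0000 + 0.6000·3.8878] = 2.1801

£2.18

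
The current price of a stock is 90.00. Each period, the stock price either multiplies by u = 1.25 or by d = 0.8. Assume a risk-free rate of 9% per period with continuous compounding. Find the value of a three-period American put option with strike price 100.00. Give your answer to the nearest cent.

Risk-neutral probability p = (e^0.09 − 0.8)/(1.25 − 0.8) = 0.2942/0.4500 = 0.6537
Terminal stock prices: S_uuu = 175.8, S_uud = 112.5, S_udd = 72, S_ddd = 46.08
Terminal payoffs (K − S): max(-75.78, 0) = 0, max(-12.5, 0) = 0, max(28, 0) = 28, max(53.92, 0) = 53.92
Node uu (S = 140.6): continuation = e^(−0.09)·[0.6537·0.0000 + 0.3463·0.0000] = 0.0000; exercise value = 0.0000 ≤ continuation, so V_uu = 0.0000
Node ud (S = 90): continuation = e^(−0.09)·[0.6537·0.0000 + 0.3463·28.0000] = 8.8613; exercise value = 10.0000 > continuation, so V_ud = 10.0000 (exercise)
Node dd (S = 57.6): continuation = e^(−0.09)·[0.6537·28.0000 + 0.3463·53.9200] = 33.7931; exercise value = 42.4000 > continuation, so V_dd = 42.4000 (exercise)
Node u (S = 112.5): continuation = e^(−0.09)·[0.6537·0.0000 + 0.3463·10.0000] = 3.1648; exercise value = 0.0000 ≤ continuation, so V_u = 3.1648
Node d (S = 72): continuation = e^(−0.09)·[0.6537·10.0000 + 0.3463·42.4000] = 19.3931; exercise value = 28.0000 > continuation, so V_d = 28.0000 (exercise)
Node 0 (S = 90): continuation = e^(−0.09)·[0.6537·3.1648 + 0.3463·28.0000] = 10.7521; exercise value = 10.0000 ≤ continuation, so V_0 = 10.7521

10.75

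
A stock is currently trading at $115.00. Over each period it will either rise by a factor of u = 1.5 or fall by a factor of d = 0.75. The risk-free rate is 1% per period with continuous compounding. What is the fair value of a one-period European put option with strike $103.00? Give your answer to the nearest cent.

$10.83

Risk-neutral probability p = (e^0.01 − 0.75)/(1.5 − 0.75) = 0.2601/0.7500 = 0.3467
Terminal stock prices: S_u = 172.5, S_d = 86.25
Terminal payoffs (K − S): max(-69.5, 0) = 0, max(16.75, 0) = 16.75
Node 0 (S = 115): V_0 = e^(−0.01)·[0.3467·0.0000 + 0.6533·16.7500] = 10.8333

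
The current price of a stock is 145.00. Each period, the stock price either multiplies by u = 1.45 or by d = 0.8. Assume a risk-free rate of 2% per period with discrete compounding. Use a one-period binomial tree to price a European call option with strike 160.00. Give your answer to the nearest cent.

Risk-neutral probability p = (1 + 0.02 − 0.8)/(1.45 − 0.8) = 0.2200/0.6500 = 0.3385
Terminal stock prices: S_u = 210.2, S_d = 116
Terminal payoffs (S − K): max(50.25, 0) = 50.25, max(-44, 0) = 0
Node 0 (S = 145): V_0 = 1/1.02·[0.3385·50.2500 + 0.6615·0.0000] = 16.6742

16.67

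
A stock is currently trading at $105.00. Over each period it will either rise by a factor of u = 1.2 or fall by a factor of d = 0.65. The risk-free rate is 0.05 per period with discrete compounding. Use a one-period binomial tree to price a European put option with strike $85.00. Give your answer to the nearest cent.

Risk-neutral probability p = (1 + 0.05 − 0.65)/(1.2 − 0.65) = 0.4000/0.5500 = 0.7273
Terminal stock prices: S_u = 126, S_d = 68.25
Terminal payoffs (K − S): max(-41, 0) = 0, max(16.75, 0) = 16.75
Node 0 (S = 105): V_0 = 1/1.05·[0.7273·0.0000 + 0.2727·16.7500] = 4.3506

$4.35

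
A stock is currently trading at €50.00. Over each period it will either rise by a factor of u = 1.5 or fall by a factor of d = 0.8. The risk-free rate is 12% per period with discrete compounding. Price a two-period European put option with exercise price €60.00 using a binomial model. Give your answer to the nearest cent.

€6.58

Risk-neutral probability p = (1 + 0.12 − 0.8)/(1.5 − 0.8) = 0.3200/0.7000 = 0.4571
Terminal stock prices: S_uu = 112.5, S_ud = 60, S_dd = 32
Terminal payoffs (K − S): max(-52.5, 0) = 0, max(0, 0) = 0, max(28, 0) = 28
Node u (S = 75): V_u = 1/1.12·[0.4571·0.0000 + 0.5429·0.0000] = 0.0000
Node d (S = 40): V_d = 1/1.12·[0.4571·0.0000 + 0.5429·28.0000] = 13.5714
Node 0 (S = 50): V_0 = 1/1.12·[0.4571·0.0000 + 0.5429·13.5714] = 6.5780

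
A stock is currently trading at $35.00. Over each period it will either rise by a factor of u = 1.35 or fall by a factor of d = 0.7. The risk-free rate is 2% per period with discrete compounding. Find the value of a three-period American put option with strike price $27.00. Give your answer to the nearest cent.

Risk-neutral probability p = (1 + 0.02 − 0.7)/(1.35 − 0.7) = 0.3200/0.6500 = 0.4923
Terminal stock prices: S_uuu = 86.11, S_uud = 44.65, S_udd = 23.15, S_ddd = 12
Terminal payoffs (K − S): max(-59.11, 0) = 0, max(-17.65, 0) = 0, max(3.848, 0) = 3.848, max(15, 0) = 15
Node uu (S = 63.79): continuation = 1/1.02·[0.4923·0.0000 + 0.5077·0.0000] = 0.0000; exercise value = 0.0000 ≤ continuation, so V_uu = 0.0000
Node ud (S = 33.07): continuation = 1/1.02·[0.4923·0.0000 + 0.5077·3.8475] = 1.9150; exercise value = 0.0000 ≤ continuation, so V_ud = 1.9150
Node dd (S = 17.15): continuation = 1/1.02·[0.4923·3.8475 + 0.5077·14.9950] = 9.3206; exercise value = 9.8500 > continuation, so V_dd = 9.8500 (exercise)
Node u (S = 47.25): continuation = 1/1.02·[0.4923·0.0000 + 0.5077·1.9150] = 0.9532; exercise value = 0.0000 ≤ continuation, so V_u = 0.9532
Node d (S = 24.5): continuation = 1/1.02·[0.4923·1.9150 + 0.5077·9.8500] = 5.8270; exercise value = 2.5000 ≤ continuation, so V_d = 5.8270
Node 0 (S = 35): continuation = 1/1.02·[0.4923·0.9532 + 0.5077·5.8270] = 3.3604; exercise value = 0.0000 ≤ continuation, so V_0 = 3.3604

$3.36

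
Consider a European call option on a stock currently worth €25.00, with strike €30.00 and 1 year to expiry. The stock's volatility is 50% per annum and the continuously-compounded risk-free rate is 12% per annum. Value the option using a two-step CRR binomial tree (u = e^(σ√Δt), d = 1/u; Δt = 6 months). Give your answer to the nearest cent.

CRR parameters: u = e^(σ√Δt) = e^(0.5·√0.5) = 1.4241, d = 1/u = 0.7022
Per-period rate: rΔt = 0.12·0.5 = 0.06, so R = e^0.06 = 1.0618
Risk-neutral probability p = (e^0.06 − 0.7022)/(1.4241 − 0.7022) = 0.3596/0.7219 = 0.4982
Terminal stock prices: S_uu = 50.7, S_ud = 25, S_dd = 12.33
Terminal payoffs (S − K): max(20.7, 0) = 20.7, max(-5, 0) = 0, max(-17.67, 0) = 0
Node u (S = 35.6): V_u = e^(−0.06)·[0.4982·20.7029 + 0.5018·0.0000] = 9.7130
Node d (S = 17.55): V_d = e^(−0.06)·[0.4982·0.0000 + 0.5018·0.0000] = 0.0000
Node 0 (S = 25): V_0 = e^(−0.06)·[0.4982·9.7130 + 0.5018·0.0000] = 4.5570

€4.56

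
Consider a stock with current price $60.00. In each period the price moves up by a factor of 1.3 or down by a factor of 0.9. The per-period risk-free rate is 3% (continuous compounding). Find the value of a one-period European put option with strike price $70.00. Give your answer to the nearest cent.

Risk-neutral probability p = (e^0.03 − 0.9)/(1.3 − 0.9) = 0.1305/0.4000 = 0.3261
Terminal stock prices: S_u = 78, S_d = 54
Terminal payoffs (K − S): max(-8, 0) = 0, max(16, 0) = 16
Node 0 (S = 60): V_0 = e^(−0.03)·[0.3261·0.0000 + 0.6739·16.0000] = 10.4632

$10.46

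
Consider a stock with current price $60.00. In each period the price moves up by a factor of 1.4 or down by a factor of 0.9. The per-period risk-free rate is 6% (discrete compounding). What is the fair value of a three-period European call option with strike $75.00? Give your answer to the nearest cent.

$7.88

Risk-neutral probability p = (1 + 0.06 − 0.9)/(1.4 − 0.9) = 0.1600/0.5000 = 0.3200
Terminal stock prices: S_uuu = 164.6, S_uud = 105.8, S_udd = 68.04, S_ddd = 43.74
Terminal payoffs (S − K): max(89.64, 0) = 89.64, max(30.84, 0) = 30.84, max(-6.96, 0) = 0, max(-31.26, 0) = 0
Node uu (S = 117.6): V_uu = 1/1.06·[0.3200·89.6400 + 0.6800·30.8400] = 46.8453
Node ud (S = 75.6): V_ud = 1/1.06·[0.3200·30.8400 + 0.6800·0.0000] = 9.3102
Node dd (S = 48.6): V_dd = 1/1.06·[0.3200·0.0000 + 0.6800·0.0000] = 0.0000
Node u (S = 84): V_u = 1/1.06·[0.3200·46.8453 + 0.6800·9.3102] = 20.1145
Node d (S = 54): V_d = 1/1.06·[0.3200·9.3102 + 0.6800·0.0000] = 2.8106
Node 0 (S = 60): V_0 = 1/1.06·[0.3200·20.1145 + 0.6800·2.8106] = 7.8754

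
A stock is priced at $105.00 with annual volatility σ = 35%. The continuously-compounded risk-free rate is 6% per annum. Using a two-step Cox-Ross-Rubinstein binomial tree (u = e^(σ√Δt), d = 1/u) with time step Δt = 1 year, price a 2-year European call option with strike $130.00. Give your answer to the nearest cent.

$18.05

CRR parameters: u = e^(σ√Δt) = e^(0.35·√1) = 1.4191, d = 1/u = 0.7047
Per-period rate: rΔt = 0.06·1 = 0.06, so R = e^0.06 = 1.0618
Risk-neutral probability p = (e^0.06 − 0.7047)/(1.4191 − 0.7047) = 0.3571/0.7144 = 0.4999
Terminal stock prices: S_uu = 211.4, S_ud = 105, S_dd = 52.14
Terminal payoffs (S − K): max(81.44, 0) = 81.44, max(-25, 0) = 0, max(-77.86, 0) = 0
Node u (S = 149): V_u = e^(−0.06)·[0.4999·81.4440 + 0.5001·0.0000] = 38.3461
Node d (S = 73.99): V_d = e^(−0.06)·[0.4999·0.0000 + 0.5001·0.0000] = 0.0000
Node 0 (S = 105): V_0 = e^(−0.06)·[0.4999·38.3461 + 0.5001·0.0000] = 18.0544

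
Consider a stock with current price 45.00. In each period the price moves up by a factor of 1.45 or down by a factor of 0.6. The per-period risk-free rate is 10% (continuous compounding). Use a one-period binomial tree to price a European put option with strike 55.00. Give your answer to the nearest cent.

10.28

Risk-neutral probability p = (e^0.1 − 0.6)/(1.45 − 0.6) = 0.5052/0.8500 = 0.5943
Terminal stock prices: S_u = 65.25, S_d = 27
Terminal payoffs (K − S): max(-10.25, 0) = 0, max(28, 0) = 28
Node 0 (S = 45): V_0 = e^(−0.1)·[0.5943·0.0000 + 0.4057·28.0000] = 10.2781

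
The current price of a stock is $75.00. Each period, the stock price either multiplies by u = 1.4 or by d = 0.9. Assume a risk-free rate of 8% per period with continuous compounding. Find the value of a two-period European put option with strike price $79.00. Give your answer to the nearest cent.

Risk-neutral probability p = (e^0.08 − 0.9)/(1.4 − 0.9) = 0.1833/0.5000 = 0.3666
Terminal stock prices: S_uu = 147, S_ud = 94.5, S_dd = 60.75
Terminal payoffs (K − S): max(-68, 0) = 0, max(-15.5, 0) = 0, max(18.25, 0) = 18.25
Node u (S = 105): V_u = e^(−0.08)·[0.3666·0.0000 + 0.6334·0.0000] = 0.0000
Node d (S = 67.5): V_d = e^(−0.08)·[0.3666·0.0000 + 0.6334·18.2500] = 10.6712
Node 0 (S = 75): V_0 = e^(−0.08)·[0.3666·0.0000 + 0.6334·10.6712] = 6.2398

$6.24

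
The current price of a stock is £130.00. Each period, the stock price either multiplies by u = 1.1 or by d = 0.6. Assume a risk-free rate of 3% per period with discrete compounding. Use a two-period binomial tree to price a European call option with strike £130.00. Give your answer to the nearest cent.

£19.03

Risk-neutral probability p = (1 + 0.03 − 0.6)/(1.1 − 0.6) = 0.4300/0.5000 = 0.8600
Terminal stock prices: S_uu = 157.3, S_ud = 85.8, S_dd = 46.8
Terminal payoffs (S − K): max(27.3, 0) = 27.3, max(-44.2, 0) = 0, max(-83.2, 0) = 0
Node u (S = 143): V_u = 1/1.03·[0.8600·27.3000 + 0.1400·0.0000] = 22.7942
Node d (S = 78): V_d = 1/1.03·[0.8600·0.0000 + 0.1400·0.0000] = 0.0000
Node 0 (S = 130): V_0 = 1/1.03·[0.8600·22.7942 + 0.1400·0.0000] = 19.0320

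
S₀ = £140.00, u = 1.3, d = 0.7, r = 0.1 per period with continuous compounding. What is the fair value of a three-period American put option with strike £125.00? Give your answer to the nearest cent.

Risk-neutral probability p = (e^0.1 − 0.7)/(1.3 − 0.7) = 0.4052/0.6000 = 0.6753
Terminal stock prices: S_uuu = 307.6, S_uud = 165.6, S_udd = 89.18, S_ddd = 48.02
Terminal payoffs (K − S): max(-182.6, 0) = 0, max(-40.62, 0) = 0, max(35.82, 0) = 35.82, max(76.98, 0) = 76.98
Node uu (S = 236.6): continuation = e^(−0.1)·[0.6753·0.0000 + 0.3247·0.0000] = 0.0000; exercise value = 0.0000 ≤ continuation, so V_uu = 0.0000
Node ud (S = 127.4): continuation = e^(−0.1)·[0.6753·0.0000 + 0.3247·35.8200] = 10.5244; exercise value = 0.0000 ≤ continuation, so V_ud = 10.5244
Node dd (S = 68.6): continuation = e^(−0.1)·[0.6753·35.8200 + 0.3247·76.9800] = 44.5047; exercise value = 56.4000 > continuation, so V_dd = 56.4000 (exercise)
Node u (S = 182): continuation = e^(−0.1)·[0.6753·0.0000 + 0.3247·10.5244] = 3.0922; exercise value = 0.0000 ≤ continuation, so V_u = 3.0922
Node d (S = 98): continuation = e^(−0.1)·[0.6753·10.5244 + 0.3247·56.4000] = 23.0018; exercise value = 27.0000 > continuation, so V_d = 27.0000 (exercise)
Node 0 (S = 140): continuation = e^(−0.1)·[0.6753·3.0922 + 0.3247·27.0000] = 9.8224; exercise value = 0.0000 ≤ continuation, so V_0 = 9.8224

£9.82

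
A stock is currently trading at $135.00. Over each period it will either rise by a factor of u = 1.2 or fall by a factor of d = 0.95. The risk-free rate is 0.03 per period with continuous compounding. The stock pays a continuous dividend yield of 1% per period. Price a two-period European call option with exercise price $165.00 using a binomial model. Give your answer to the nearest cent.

$2.18

Per-period risk-free factor R = e^0.03 = 1.0305; dividend-adjusted growth = e^(0.03−0.01) = 1.0202.
Risk-neutral probability p = (1.0202 − 0.95)/(1.2 − 0.95) = 0.0702/0.2500 = 0.2808
Terminal stock prices: S_uu = 194.4, S_ud = 153.9, S_dd = 121.8
Terminal payoffs (S − K): max(29.4, 0) = 29.4, max(-11.1, 0) = 0, max(-43.16, 0) = 0
Node u (S = 162): V_u = e^(−0.03)·[0.2808·29.4000 + 0.7192·0.0000] = 8.0117
Node d (S = 128.2): V_d = e^(−0.03)·[0.2808·0.0000 + 0.7192·0.0000] = 0.0000
Node 0 (S = 135): V_0 = e^(−0.03)·[0.2808·8.0117 + 0.7192·0.0000] = 2.1832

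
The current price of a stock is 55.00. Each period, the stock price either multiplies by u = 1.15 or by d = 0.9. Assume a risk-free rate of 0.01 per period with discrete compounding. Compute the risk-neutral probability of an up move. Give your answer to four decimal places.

p = 0.4400

Risk-neutral probability p = (1 + 0.01 − 0.9)/(1.15 − 0.9) = 0.1100/0.2500 = 0.4400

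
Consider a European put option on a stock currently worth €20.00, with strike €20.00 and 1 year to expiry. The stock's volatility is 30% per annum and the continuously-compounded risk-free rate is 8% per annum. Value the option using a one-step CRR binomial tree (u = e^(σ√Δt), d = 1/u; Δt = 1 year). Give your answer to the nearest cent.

€2.09

CRR parameters: u = e^(σ√Δt) = e^(0.3·√1) = 1.3499, d = 1/u = 0.7408
Per-period rate: rΔt = 0.08·1 = 0.08, so R = e^0.08 = 1.0833
Risk-neutral probability p = (e^0.08 − 0.7408)/(1.3499 − 0.7408) = 0.3425/0.6090 = 0.5623
Terminal stock prices: S_u = 27, S_d = 14.82
Terminal payoffs (K − S): max(-6.997, 0) = 0, max(5.184, 0) = 5.184
Node 0 (S = 20): V_0 = e^(−0.08)·[0.5623·0.0000 + 0.4377·5.1836] = 2.0944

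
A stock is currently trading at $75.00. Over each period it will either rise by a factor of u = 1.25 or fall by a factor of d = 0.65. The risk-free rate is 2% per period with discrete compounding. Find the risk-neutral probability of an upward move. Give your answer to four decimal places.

Risk-neutral probability p = (1 + 0.02 − 0.65)/(1.25 − 0.65) = 0.3700/0.6000 = 0.6167

p = 0.6167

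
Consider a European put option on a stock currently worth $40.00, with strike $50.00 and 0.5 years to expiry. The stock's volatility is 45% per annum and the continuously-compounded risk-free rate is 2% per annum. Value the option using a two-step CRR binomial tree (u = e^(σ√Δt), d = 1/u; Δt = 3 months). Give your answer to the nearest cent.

CRR parameters: u = e^(σ√Δt) = e^(0.45·√0.25) = 1.2523, d = 1/u = 0.7985
Per-period rate: rΔt = 0.02·0.25 = 0.005, so R = e^0.005 = 1.0050
Risk-neutral probability p = (e^0.005 − 0.7985)/(1.2523 − 0.7985) = 0.2065/0.4538 = 0.4550
Terminal stock prices: S_uu = 62.73, S_ud = 40, S_dd = 25.51
Terminal payoffs (K − S): max(-12.73, 0) = 0, max(10, 0) = 10, max(24.49, 0) = 24.49
Node u (S = 50.09): V_u = e^(−0.005)·[0.4550·0.0000 + 0.5450·10.0000] = 5.4225
Node d (S = 31.94): V_d = e^(−0.005)·[0.4550·10.0000 + 0.5450·24.4949] = 17.8100
Node 0 (S = 40): V_0 = e^(−0.005)·[0.4550·5.4225 + 0.5450·17.8100] = 12.1126

$12.11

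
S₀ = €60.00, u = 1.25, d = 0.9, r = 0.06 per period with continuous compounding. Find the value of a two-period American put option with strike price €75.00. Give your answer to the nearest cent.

€15.00

Risk-neutral probability p = (e^0.06 − 0.9)/(1.25 − 0.9) = 0.1618/0.3500 = 0.4624
Terminal stock prices: S_uu = 93.75, S_ud = 67.5, S_dd = 48.6
Terminal payoffs (K − S): max(-18.75, 0) = 0, max(7.5, 0) = 7.5, max(26.4, 0) = 26.4
Node u (S = 75): continuation = e^(−0.06)·[0.4624·0.0000 + 0.5376·7.5000] = 3.7973; exercise value = 0.0000 ≤ continuation, so V_u = 3.7973
Node d (S = 54): continuation = e^(−0.06)·[0.4624·7.5000 + 0.5376·26.4000] = 16.6323; exercise value = 21.0000 > continuation, so V_d = 21.0000 (exercise)
Node 0 (S = 60): continuation = e^(−0.06)·[0.4624·3.7973 + 0.5376·21.0000] = 12.2859; exercise value = 15.0000 > continuation, so V_0 = 15.0000 (exercise)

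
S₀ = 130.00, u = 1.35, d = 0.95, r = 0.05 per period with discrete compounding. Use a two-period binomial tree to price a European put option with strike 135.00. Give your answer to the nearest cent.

9.02

Risk-neutral probability p = (1 + 0.05 − 0.95)/(1.35 − 0.95) = 0.1000/0.4000 = 0.2500
Terminal stock prices: S_uu = 236.9, S_ud = 166.7, S_dd = 117.3
Terminal payoffs (K − S): max(-101.9, 0) = 0, max(-31.72, 0) = 0, max(17.67, 0) = 17.67
Node u (S = 175.5): V_u = 1/1.05·[0.2500·0.0000 + 0.7500·0.0000] = 0.0000
Node d (S = 123.5): V_d = 1/1.05·[0.2500·0.0000 + 0.7500·17.6750] = 12.6250
Node 0 (S = 130): V_0 = 1/1.05·[0.2500·0.0000 + 0.7500·12.6250] = 9.0179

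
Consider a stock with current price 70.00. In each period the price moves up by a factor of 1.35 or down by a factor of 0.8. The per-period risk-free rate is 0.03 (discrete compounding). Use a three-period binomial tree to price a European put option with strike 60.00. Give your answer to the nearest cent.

Risk-neutral probability p = (1 + 0.03 − 0.8)/(1.35 − 0.8) = 0.2300/0.5500 = 0.4182
Terminal stock prices: S_uuu = 172.2, S_uud = 102.1, S_udd = 60.48, S_ddd = 35.84
Terminal payoffs (K − S): max(-112.2, 0) = 0, max(-42.06, 0) = 0, max(-0.48, 0) = 0, max(24.16, 0) = 24.16
Node uu (S = 127.6): V_uu = 1/1.03·[0.4182·0.0000 + 0.5818·0.0000] = 0.0000
Node ud (S = 75.6): V_ud = 1/1.03·[0.4182·0.0000 + 0.5818·0.0000] = 0.0000
Node dd (S = 44.8): V_dd = 1/1.03·[0.4182·0.0000 + 0.5818·24.1600] = 13.6473
Node u (S = 94.5): V_u = 1/1.03·[0.4182·0.0000 + 0.5818·0.0000] = 0.0000
Node d (S = 56): V_d = 1/1.03·[0.4182·0.0000 + 0.5818·13.6473] = 7.7090
Node 0 (S = 70): V_0 = 1/1.03·[0.4182·0.0000 + 0.5818·7.7090] = 4.3546

4.35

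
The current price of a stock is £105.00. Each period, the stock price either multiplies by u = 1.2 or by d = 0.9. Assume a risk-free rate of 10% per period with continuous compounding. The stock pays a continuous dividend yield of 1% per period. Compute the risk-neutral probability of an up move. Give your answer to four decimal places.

Per-period risk-free factor R = e^0.1 = 1.1052; dividend-adjusted growth = e^(0.1−0.01) = 1.0942.
Risk-neutral probability p = (1.0942 − 0.9)/(1.2 − 0.9) = 0.1942/0.3000 = 0.6472

p = 0.6472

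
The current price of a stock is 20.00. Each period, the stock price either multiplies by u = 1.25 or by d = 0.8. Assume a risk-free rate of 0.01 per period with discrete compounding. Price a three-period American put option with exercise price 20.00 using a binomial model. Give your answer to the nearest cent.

Risk-neutral probability p = (1 + 0.01 − 0.8)/(1.25 − 0.8) = 0.2100/0.4500 = 0.4667
Terminal stock prices: S_uuu = 39.06, S_uud = 25, S_udd = 16, S_ddd = 10.24
Terminal payoffs (K − S): max(-19.06, 0) = 0, max(-5, 0) = 0, max(4, 0) = 4, max(9.76, 0) = 9.76
Node uu (S = 31.25): continuation = 1/1.01·[0.4667·0.0000 + 0.5333·0.0000] = 0.0000; exercise value = 0.0000 ≤ continuation, so V_uu = 0.0000
Node ud (S = 20): continuation = 1/1.01·[0.4667·0.0000 + 0.5333·4.0000] = 2.1122; exercise value = 0.0000 ≤ continuation, so V_ud = 2.1122
Node dd (S = 12.8): continuation = 1/1.01·[0.4667·4.0000 + 0.5333·9.7600] = 7.0020; exercise value = 7.2000 > continuation, so V_dd = 7.2000 (exercise)
Node u (S = 25): continuation = 1/1.01·[0.4667·0.0000 + 0.5333·2.1122] = 1.1154; exercise value = 0.0000 ≤ continuation, so V_u = 1.1154
Node d (S = 16): continuation = 1/1.01·[0.4667·2.1122 + 0.5333·7.2000] = 4.7779; exercise value = 4.0000 ≤ continuation, so V_d = 4.7779
Node 0 (S = 20): continuation = 1/1.01·[0.4667·1.1154 + 0.5333·4.7779] = 3.0383; exercise value = 0.0000 ≤ continuation, so V_0 = 3.0383

3.04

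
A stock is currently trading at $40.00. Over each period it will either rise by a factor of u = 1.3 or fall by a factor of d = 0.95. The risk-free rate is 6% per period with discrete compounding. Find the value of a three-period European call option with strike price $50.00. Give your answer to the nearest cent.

Risk-neutral probability p = (1 + 0.06 − 0.95)/(1.3 − 0.95) = 0.1100/0.3500 = 0.3143
Terminal stock prices: S_uuu = 87.88, S_uud = 64.22, S_udd = 46.93, S_ddd = 34.29
Terminal payoffs (S − K): max(37.88, 0) = 37.88, max(14.22, 0) = 14.22, max(-3.07, 0) = 0, max(-15.71, 0) = 0
Node uu (S = 67.6): V_uu = 1/1.06·[0.3143·37.8800 + 0.6857·14.2200] = 20.4302
Node ud (S = 49.4): V_ud = 1/1.06·[0.3143·14.2200 + 0.6857·0.0000] = 4.2162
Node dd (S = 36.1): V_dd = 1/1.06·[0.3143·0.0000 + 0.6857·0.0000] = 0.0000
Node u (S = 52): V_u = 1/1.06·[0.3143·20.4302 + 0.6857·4.2162] = 8.7849
Node d (S = 38): V_d = 1/1.06·[0.3143·4.2162 + 0.6857·0.0000] = 1.2501
Node 0 (S = 40): V_0 = 1/1.06·[0.3143·8.7849 + 0.6857·1.2501] = 3.4134

$3.41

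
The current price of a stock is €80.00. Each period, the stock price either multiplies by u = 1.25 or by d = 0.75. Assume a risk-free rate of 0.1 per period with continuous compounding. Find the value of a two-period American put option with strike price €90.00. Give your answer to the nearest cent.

Risk-neutral probability p = (e^0.1 − 0.75)/(1.25 − 0.75) = 0.3552/0.5000 = 0.7103
Terminal stock prices: S_uu = 125, S_ud = 75, S_dd = 45
Terminal payoffs (K − S): max(-35, 0) = 0, max(15, 0) = 15, max(45, 0) = 45
Node u (S = 100): continuation = e^(−0.1)·[0.7103·0.0000 + 0.2897·15.0000] = 3.9314; exercise value = 0.0000 ≤ continuation, so V_u = 3.9314
Node d (S = 60): continuation = e^(−0.1)·[0.7103·15.0000 + 0.2897·45.0000] = 21.4354; exercise value = 30.0000 > continuation, so V_d = 30.0000 (exercise)
Node 0 (S = 80): continuation = e^(−0.1)·[0.7103·3.9314 + 0.2897·30.0000] = 10.3897; exercise value = 10.0000 ≤ continuation, so V_0 = 10.3897

€10.39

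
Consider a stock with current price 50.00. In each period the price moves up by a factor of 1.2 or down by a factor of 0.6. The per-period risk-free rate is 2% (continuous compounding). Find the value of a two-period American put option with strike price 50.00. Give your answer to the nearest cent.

Risk-neutral probability p = (e^0.02 − 0.6)/(1.2 − 0.6) = 0.4202/0.6000 = 0.7003
Terminal stock prices: S_uu = 72, S_ud = 36, S_dd = 18
Terminal payoffs (K − S): max(-22, 0) = 0, max(14, 0) = 14, max(32, 0) = 32
Node u (S = 60): continuation = e^(−0.02)·[0.7003·0.0000 + 0.2997·14.0000] = 4.1122; exercise value = 0.0000 ≤ continuation, so V_u = 4.1122
Node d (S = 30): continuation = e^(−0.02)·[0.7003·14.0000 + 0.2997·32.0000] = 19.0099; exercise value = 20.0000 > continuation, so V_d = 20.0000 (exercise)
Node 0 (S = 50): continuation = e^(−0.02)·[0.7003·4.1122 + 0.2997·20.0000] = 8.6975; exercise value = 0.0000 ≤ continuation, so V_0 = 8.6975

8.70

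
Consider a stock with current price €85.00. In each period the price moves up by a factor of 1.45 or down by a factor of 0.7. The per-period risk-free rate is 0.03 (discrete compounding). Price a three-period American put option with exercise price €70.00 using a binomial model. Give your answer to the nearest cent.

Risk-neutral probability p = (1 + 0.03 − 0.7)/(1.45 − 0.7) = 0.3300/0.7500 = 0.4400
Terminal stock prices: S_uuu = 259.1, S_uud = 125.1, S_udd = 60.39, S_ddd = 29.15
Terminal payoffs (K − S): max(-189.1, 0) = 0, max(-55.1, 0) = 0, max(9.608, 0) = 9.608, max(40.85, 0) = 40.85
Node uu (S = 178.7): continuation = 1/1.03·[0.4400·0.0000 + 0.5600·0.0000] = 0.0000; exercise value = 0.0000 ≤ continuation, so V_uu = 0.0000
Node ud (S = 86.27): continuation = 1/1.03·[0.4400·0.0000 + 0.5600·9.6075] = 5.2235; exercise value = 0.0000 ≤ continuation, so V_ud = 5.2235
Node dd (S = 41.65): continuation = 1/1.03·[0.4400·9.6075 + 0.5600·40.8450] = 26.3112; exercise value = 28.3500 > continuation, so V_dd = 28.3500 (exercise)
Node u (S = 123.2): continuation = 1/1.03·[0.4400·0.0000 + 0.5600·5.2235] = 2.8400; exercise value = 0.0000 ≤ continuation, so V_u = 2.8400
Node d (S = 59.5): continuation = 1/1.03·[0.4400·5.2235 + 0.5600·28.3500] = 17.6450; exercise value = 10.5000 ≤ continuation, so V_d = 17.6450
Node 0 (S = 85): continuation = 1/1.03·[0.4400·2.8400 + 0.5600·17.6450] = 10.8066; exercise value = 0.0000 ≤ continuation, so V_0 = 10.8066

€10.81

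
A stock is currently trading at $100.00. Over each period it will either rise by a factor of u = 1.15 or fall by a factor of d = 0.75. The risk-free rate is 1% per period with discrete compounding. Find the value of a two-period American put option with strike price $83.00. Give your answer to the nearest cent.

Risk-neutral probability p = (1 + 0.01 − 0.75)/(1.15 − 0.75) = 0.2600/0.4000 = 0.6500
Terminal stock prices: S_uu = 132.2, S_ud = 86.25, S_dd = 56.25
Terminal payoffs (K − S): max(-49.25, 0) = 0, max(-3.25, 0) = 0, max(26.75, 0) = 26.75
Node u (S = 115): continuation = 1/1.01·[0.6500·0.0000 + 0.3500·0.0000] = 0.0000; exercise value = 0.0000 ≤ continuation, so V_u = 0.0000
Node d (S = 75): continuation = 1/1.01·[0.6500·0.0000 + 0.3500·26.7500] = 9.2698; exercise value = 8.0000 ≤ continuation, so V_d = 9.2698
Node 0 (S = 100): continuation = 1/1.01·[0.6500·0.0000 + 0.3500·9.2698] = 3.2123; exercise value = 0.0000 ≤ continuation, so V_0 = 3.2123

$3.21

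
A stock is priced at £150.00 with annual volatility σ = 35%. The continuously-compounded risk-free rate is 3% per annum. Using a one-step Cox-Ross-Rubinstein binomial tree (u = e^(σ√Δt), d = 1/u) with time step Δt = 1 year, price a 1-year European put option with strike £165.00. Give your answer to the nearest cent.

£31.30

CRR parameters: u = e^(σ√Δt) = e^(0.35·√1) = 1.4191, d = 1/u = 0.7047
Per-period rate: rΔt = 0.03·1 = 0.03, so R = e^0.03 = 1.0305
Risk-neutral probability p = (e^0.03 − 0.7047)/(1.4191 − 0.7047) = 0.3258/0.7144 = 0.4560
Terminal stock prices: S_u = 212.9, S_d = 105.7
Terminal payoffs (K − S): max(-47.86, 0) = 0, max(59.3, 0) = 59.3
Node 0 (S = 150): V_0 = e^(−0.03)·[0.4560·0.0000 + 0.5440·59.2968] = 31.3033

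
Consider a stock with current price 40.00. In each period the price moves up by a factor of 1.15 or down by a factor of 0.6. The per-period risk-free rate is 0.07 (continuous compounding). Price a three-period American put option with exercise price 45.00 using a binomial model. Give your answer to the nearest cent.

5.71

Risk-neutral probability p = (e^0.07 − 0.6)/(1.15 − 0.6) = 0.4725/0.5500 = 0.8591
Terminal stock prices: S_uuu = 60.83, S_uud = 31.74, S_udd = 16.56, S_ddd = 8.64
Terminal payoffs (K − S): max(-15.83, 0) = 0, max(13.26, 0) = 13.26, max(28.44, 0) = 28.44, max(36.36, 0) = 36.36
Node uu (S = 52.9): continuation = e^(−0.07)·[0.8591·0.0000 + 0.1409·13.2600] = 1.7420; exercise value = 0.0000 ≤ continuation, so V_uu = 1.7420
Node ud (S = 27.6): continuation = e^(−0.07)·[0.8591·13.2600 + 0.1409·28.4400] = 14.3577; exercise value = 17.4000 > continuation, so V_ud = 17.4000 (exercise)
Node dd (S = 14.4): continuation = e^(−0.07)·[0.8591·28.4400 + 0.1409·36.3600] = 27.5577; exercise value = 30.6000 > continuation, so V_dd = 30.6000 (exercise)
Node u (S = 46): continuation = e^(−0.07)·[0.8591·1.7420 + 0.1409·17.4000] = 3.6812; exercise value = 0.0000 ≤ continuation, so V_u = 3.6812
Node d (S = 24): continuation = e^(−0.07)·[0.8591·17.4000 + 0.1409·30.6000] = 17.9577; exercise value = 21.0000 > continuation, so V_d = 21.0000 (exercise)
Node 0 (S = 40): continuation = e^(−0.07)·[0.8591·3.6812 + 0.1409·21.0000] = 5.7075; exercise value = 5.0000 ≤ continuation, so V_0 = 5.7075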